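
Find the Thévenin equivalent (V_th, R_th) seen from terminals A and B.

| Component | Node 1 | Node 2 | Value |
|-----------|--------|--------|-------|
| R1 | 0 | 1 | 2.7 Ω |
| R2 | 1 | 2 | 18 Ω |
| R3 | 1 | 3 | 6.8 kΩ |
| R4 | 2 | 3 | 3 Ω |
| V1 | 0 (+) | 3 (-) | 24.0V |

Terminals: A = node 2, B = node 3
Step 1 — V_th is the open-circuit voltage V_A - V_B (nothing connected across the terminals).
Nodal analysis, taking node 3 as the 0 V reference.
Source V1 fixes V_0 = 24 V.
KCL at each unknown node (sum of currents leaving = 0; resistances in Ω):
  Node 1: (V_1 - 24)/2.7 + (V_1 - V_2)/18 + (V_1 - 0)/6800 = 0
  Node 2: (V_2 - V_1)/18 + (V_2 - 0)/3 = 0
Collecting terms (coefficients in siemens):
  0.4261·V_1 - 0.05556·V_2 = 8.889
  0.3889·V_2 - 0.05556·V_1 = 0
Determinant D = (0.4261)(0.3889) - (-0.05556)(-0.05556) = 0.1626
V_1 = [(8.889)(0.3889) - (-0.05556)(0)]/D = 21.26 V
V_2 = [(0.4261)(0) - (8.889)(-0.05556)]/D = 3.037 V
V_th = V_2 - V_3 = 3.037 - 0 = 3.037 V
Step 2 — R_th: zero the source — replace V1 by a short circuit (node 3 merges into node 0) — and find the resistance seen between A (node 2) and B (node 0).
Reduce the network between node 2 (A) and node 0 (B) by series/parallel combination:
  Rp1 = R1 ‖ R3 (parallel, both between nodes 0 and 1) = 1/(1/2.7 + 1/6800) = 2.699 Ω
  Rs1 = R2 + Rp1 (series, joined only at node 1) = 18 + 2.699 = 20.7 Ω
  Rp2 = R4 ‖ Rs1 (parallel, both between nodes 0 and 2) = 1/(1/3 + 1/20.7) = 2.62 Ω
R_th = 2.62 Ω

Final answer: V_th = 3.037 V, R_th = 2.62 Ω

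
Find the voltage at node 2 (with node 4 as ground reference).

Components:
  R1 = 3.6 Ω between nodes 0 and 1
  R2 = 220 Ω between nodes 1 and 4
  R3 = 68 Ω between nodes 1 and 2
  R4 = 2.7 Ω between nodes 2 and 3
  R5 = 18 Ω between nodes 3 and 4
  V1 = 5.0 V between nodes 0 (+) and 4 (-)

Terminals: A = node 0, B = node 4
Nodal analysis, taking node 4 as the 0 V reference.
Source V1 fixes V_0 = 5 V.
KCL at each unknown node (sum of currents leaving = 0; resistances in Ω):
  Node 1: (V_1 - 5)/3.6 + (V_1 - 0)/220 + (V_1 - V_2)/68 = 0
  Node 2: (V_2 - V_1)/68 + (V_2 - V_3)/2.7 = 0
  Node 3: (V_3 - V_2)/2.7 + (V_3 - 0)/18 = 0
Collecting terms (coefficients in siemens):
  0.297·V_1 - 0.01471·V_2 = 1.389
  0.3851·V_2 - 0.01471·V_1 - 0.3704·V_3 = 0
  0.4259·V_3 - 0.3704·V_2 = 0
Solving these 3 simultaneous equations (Gaussian elimination) gives:
  V_1 = 4.731 V, V_2 = 1.104 V, V_3 = 0.96 V
The requested potential is V_2 = 1.104 V.

Final answer: V_2 = 1.104 V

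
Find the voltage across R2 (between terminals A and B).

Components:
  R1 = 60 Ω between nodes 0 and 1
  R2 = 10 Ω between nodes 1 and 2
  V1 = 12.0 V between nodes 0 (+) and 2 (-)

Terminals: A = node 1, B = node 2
R1 and R2 are in series across V1 (node 0 → node 1 → node 2), and the output A–B is taken across R2, so this is a voltage divider.
Series current: I = V1/(R1 + R2) = 12/(60 + 10) = 12/70 = 0.1714 A
V_R2 = I × R2 = V1 × R2/(R1 + R2) = 12 × 10/70 = 1.714 V

Final answer: 1.714 V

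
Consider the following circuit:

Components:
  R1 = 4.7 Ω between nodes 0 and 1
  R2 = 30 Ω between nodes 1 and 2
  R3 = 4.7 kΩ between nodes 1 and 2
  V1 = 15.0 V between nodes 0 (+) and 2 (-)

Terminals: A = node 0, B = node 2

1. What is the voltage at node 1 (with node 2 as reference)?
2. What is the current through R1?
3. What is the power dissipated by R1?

Nodal analysis, taking node 2 as the 0 V reference.
Source V1 fixes V_0 = 15 V.
KCL at each unknown node (sum of currents leaving = 0; resistances in Ω):
  Node 1: (V_1 - 15)/4.7 + (V_1 - 0)/30 + (V_1 - 0)/4700 = 0
Collecting terms: 0.2463 × V_1 = 3.191  =>  V_1 = 12.96 V
Part 1:
  Read off the nodal solution: V_1 = 12.96 V
Part 2:
  I_R1 = (V_0 - V_1)/R1 = (15 - 12.96)/4.7 = 0.4347 A
  Magnitude: I_R1 = 0.4347 A
Part 3:
  I_R1 = (V_0 - V_1)/R1 = (15 - 12.96)/4.7 = 0.4347 A
  P_R1 = I_R1² × R1 = (0.4347)² × 4.7 = 0.888 W

Final answers:
1. V_1 = 12.96 V
2. I_R1 = 0.4347 A
3. P_R1 = 0.888 W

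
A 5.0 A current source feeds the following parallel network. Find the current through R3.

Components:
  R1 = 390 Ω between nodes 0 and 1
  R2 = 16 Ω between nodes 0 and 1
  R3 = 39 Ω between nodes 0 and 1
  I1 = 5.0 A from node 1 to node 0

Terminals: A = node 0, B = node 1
All resistors sit directly between nodes 0 and 1, so they are in parallel and share one voltage V; the full source current 5 A splits among them.
1/R_par = 1/390 + 1/16 + 1/39 = 0.09071 S  =>  R_par = 11.02 Ω
V = I × R_par = 5 × 11.02 = 55.12 V
I_R3 = V/R3 = 55.12/39 = 1.413 A

Final answer: 1.413 A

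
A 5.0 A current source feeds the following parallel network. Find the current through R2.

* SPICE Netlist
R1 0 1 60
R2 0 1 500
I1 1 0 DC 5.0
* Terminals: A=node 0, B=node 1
All resistors sit directly between nodes 0 and 1, so they are in parallel and share one voltage V; the full source current 5 A splits among them.
1/R_par = 1/60 + 1/500 = 0.01867 S  =>  R_par = 53.57 Ω
V = I × R_par = 5 × 53.57 = 267.9 V
I_R2 = V/R2 = 267.9/500 = 0.5357 A

Final answer: 0.5357 A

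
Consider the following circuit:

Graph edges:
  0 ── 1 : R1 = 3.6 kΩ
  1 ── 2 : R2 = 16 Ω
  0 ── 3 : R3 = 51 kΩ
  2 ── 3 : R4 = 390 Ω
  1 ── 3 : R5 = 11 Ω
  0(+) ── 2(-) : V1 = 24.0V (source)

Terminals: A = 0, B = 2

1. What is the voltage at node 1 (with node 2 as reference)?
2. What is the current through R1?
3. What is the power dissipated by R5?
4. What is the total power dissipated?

Nodal analysis, taking node 2 as the 0 V reference.
Source V1 fixes V_0 = 24 V.
KCL at each unknown node (sum of currents leaving = 0; resistances in Ω):
  Node 1: (V_1 - 24)/3600 + (V_1 - 0)/16 + (V_1 - V_3)/11 = 0
  Node 3: (V_3 - 24)/51000 + (V_3 - 0)/390 + (V_3 - V_1)/11 = 0
Collecting terms (coefficients in siemens):
  0.1537·V_1 - 0.09091·V_3 = 0.006667
  0.09349·V_3 - 0.09091·V_1 = 0.0004706
Determinant D = (0.1537)(0.09349) - (-0.09091)(-0.09091) = 0.006104
V_1 = [(0.006667)(0.09349) - (-0.09091)(0.0004706)]/D = 0.1091 V
V_3 = [(0.1537)(0.0004706) - (0.006667)(-0.09091)]/D = 0.1111 V
Part 1:
  Read off the nodal solution: V_1 = 0.1091 V
Part 2:
  I_R1 = (V_0 - V_1)/R1 = (24 - 0.1091)/3600 = 0.006636 A
  Magnitude: I_R1 = 0.006636 A
Part 3:
  I_R5 = (V_1 - V_3)/R5 = (0.1091 - 0.1111)/11 = -0.0001834 A
  P_R5 = I_R5² × R5 = (-0.0001834)² × 11 = 0.0000003702 W
Part 4:
  Power in each resistor, P = (ΔV)²/R:
    P_R1 = (24 - 0.1091)²/3600 = 0.1585 W
    P_R2 = (0.1091 - 0)²/16 = 0.0007442 W
    P_R3 = (24 - 0.1111)²/51000 = 0.01119 W
    P_R4 = (0 - 0.1111)²/390 = 0.00003167 W
    P_R5 = (0.1091 - 0.1111)²/11 = 0.0000003702 W
  P_total = P_R1 + P_R2 + P_R3 + P_R4 + P_R5 = 0.1705 W

Final answers:
1. V_1 = 0.1091 V
2. I_R1 = 0.006636 A
3. P_R5 = 3.702e-07 W
4. P_total = 0.1705 W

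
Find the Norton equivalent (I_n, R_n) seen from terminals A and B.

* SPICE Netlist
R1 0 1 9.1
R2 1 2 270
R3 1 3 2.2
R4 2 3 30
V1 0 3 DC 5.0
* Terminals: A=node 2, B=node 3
Find the Thévenin equivalent first; then I_n = V_th/R_th and R_n = R_th.
Step 1 — V_th is the open-circuit voltage V_A - V_B (nothing connected across the terminals).
Nodal analysis, taking node 3 as the 0 V reference.
Source V1 fixes V_0 = 5 V.
KCL at each unknown node (sum of currents leaving = 0; resistances in Ω):
  Node 1: (V_1 - 5)/9.1 + (V_1 - V_2)/270 + (V_1 - 0)/2.2 = 0
  Node 2: (V_2 - V_1)/270 + (V_2 - 0)/30 = 0
Collecting terms (coefficients in siemens):
  0.5681·V_1 - 0.003704·V_2 = 0.5495
  0.03704·V_2 - 0.003704·V_1 = 0
Determinant D = (0.5681)(0.03704) - (-0.003704)(-0.003704) = 0.02103
V_1 = [(0.5495)(0.03704) - (-0.003704)(0)]/D = 0.9677 V
V_2 = [(0.5681)(0) - (0.5495)(-0.003704)]/D = 0.09677 V
V_th = V_2 - V_3 = 0.09677 - 0 = 0.09677 V
Step 2 — R_th: zero the source — replace V1 by a short circuit (node 3 merges into node 0) — and find the resistance seen between A (node 2) and B (node 0).
Reduce the network between node 2 (A) and node 0 (B) by series/parallel combination:
  Rp1 = R1 ‖ R3 (parallel, both between nodes 0 and 1) = 1/(1/9.1 + 1/2.2) = 1.772 Ω
  Rs1 = R2 + Rp1 (series, joined only at node 1) = 270 + 1.772 = 271.8 Ω
  Rp2 = R4 ‖ Rs1 (parallel, both between nodes 0 and 2) = 1/(1/30 + 1/271.8) = 27.02 Ω
R_th = 27.02 Ω
I_n = V_th/R_th = 0.09677/27.02 = 0.003582 A, and R_n = R_th = 27.02 Ω

Final answer: I_n = 0.003582 A, R_n = 27.02 Ω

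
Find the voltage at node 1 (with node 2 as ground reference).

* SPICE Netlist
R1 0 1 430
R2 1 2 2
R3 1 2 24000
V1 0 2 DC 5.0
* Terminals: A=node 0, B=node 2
Nodal analysis, taking node 2 as the 0 V reference.
Source V1 fixes V_0 = 5 V.
KCL at each unknown node (sum of currents leaving = 0; resistances in Ω):
  Node 1: (V_1 - 5)/430 + (V_1 - 0)/2 + (V_1 - 0)/24000 = 0
Collecting terms: 0.5024 × V_1 = 0.01163  =>  V_1 = 0.02315 V
The requested potential is V_1 = 0.02315 V.

Final answer: V_1 = 0.02315 V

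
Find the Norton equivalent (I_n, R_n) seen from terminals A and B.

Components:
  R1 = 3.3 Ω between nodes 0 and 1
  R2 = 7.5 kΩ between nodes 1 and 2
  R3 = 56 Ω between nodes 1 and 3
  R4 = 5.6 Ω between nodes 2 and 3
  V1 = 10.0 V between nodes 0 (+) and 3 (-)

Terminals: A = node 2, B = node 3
Find the Thévenin equivalent first; then I_n = V_th/R_th and R_n = R_th.
Step 1 — V_th is the open-circuit voltage V_A - V_B (nothing connected across the terminals).
Nodal analysis, taking node 3 as the 0 V reference.
Source V1 fixes V_0 = 10 V.
KCL at each unknown node (sum of currents leaving = 0; resistances in Ω):
  Node 1: (V_1 - 10)/3.3 + (V_1 - V_2)/7500 + (V_1 - 0)/56 = 0
  Node 2: (V_2 - V_1)/7500 + (V_2 - 0)/5.6 = 0
Collecting terms (coefficients in siemens):
  0.321·V_1 - 0.0001333·V_2 = 3.03
  0.1787·V_2 - 0.0001333·V_1 = 0
Determinant D = (0.321)(0.1787) - (-0.0001333)(-0.0001333) = 0.05737
V_1 = [(3.03)(0.1787) - (-0.0001333)(0)]/D = 9.44 V
V_2 = [(0.321)(0) - (3.03)(-0.0001333)]/D = 0.007043 V
V_th = V_2 - V_3 = 0.007043 - 0 = 0.007043 V
Step 2 — R_th: zero the source — replace V1 by a short circuit (node 3 merges into node 0) — and find the resistance seen between A (node 2) and B (node 0).
Reduce the network between node 2 (A) and node 0 (B) by series/parallel combination:
  Rp1 = R1 ‖ R3 (parallel, both between nodes 0 and 1) = 1/(1/3.3 + 1/56) = 3.116 Ω
  Rs1 = R2 + Rp1 (series, joined only at node 1) = 7500 + 3.116 = 7503 Ω
  Rp2 = R4 ‖ Rs1 (parallel, both between nodes 0 and 2) = 1/(1/5.6 + 1/7503) = 5.596 Ω
R_th = 5.596 Ω
I_n = V_th/R_th = 0.007043/5.596 = 0.001259 A, and R_n = R_th = 5.596 Ω

Final answer: I_n = 0.001259 A, R_n = 5.596 Ω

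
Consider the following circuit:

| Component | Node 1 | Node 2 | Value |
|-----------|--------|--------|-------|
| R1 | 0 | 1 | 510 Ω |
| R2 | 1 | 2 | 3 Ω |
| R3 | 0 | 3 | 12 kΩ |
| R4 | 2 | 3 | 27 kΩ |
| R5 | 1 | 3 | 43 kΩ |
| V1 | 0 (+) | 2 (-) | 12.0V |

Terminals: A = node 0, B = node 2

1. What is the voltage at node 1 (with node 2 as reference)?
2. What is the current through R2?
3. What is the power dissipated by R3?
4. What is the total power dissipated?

Nodal analysis, taking node 2 as the 0 V reference.
Source V1 fixes V_0 = 12 V.
KCL at each unknown node (sum of currents leaving = 0; resistances in Ω):
  Node 1: (V_1 - 12)/510 + (V_1 - 0)/3 + (V_1 - V_3)/43000 = 0
  Node 3: (V_3 - 12)/12000 + (V_3 - 0)/27000 + (V_3 - V_1)/43000 = 0
Collecting terms (coefficients in siemens):
  0.3353·V_1 - 0.00002326·V_3 = 0.02353
  0.0001436·V_3 - 0.00002326·V_1 = 0.001
Determinant D = (0.3353)(0.0001436) - (-0.00002326)(-0.00002326) = 0.00004816
V_1 = [(0.02353)(0.0001436) - (-0.00002326)(0.001)]/D = 0.07065 V
V_3 = [(0.3353)(0.001) - (0.02353)(-0.00002326)]/D = 6.974 V
Part 1:
  Read off the nodal solution: V_1 = 0.07065 V
Part 2:
  I_R2 = (V_1 - V_2)/R2 = (0.07065 - 0)/3 = 0.02355 A
  Magnitude: I_R2 = 0.02355 A
Part 3:
  I_R3 = (V_0 - V_3)/R3 = (12 - 6.974)/12000 = 0.0004188 A
  P_R3 = I_R3² × R3 = (0.0004188)² × 12000 = 0.002105 W
Part 4:
  Power in each resistor, P = (ΔV)²/R:
    P_R1 = (12 - 0.07065)²/510 = 0.279 W
    P_R2 = (0.07065 - 0)²/3 = 0.001664 W
    P_R3 = (12 - 6.974)²/12000 = 0.002105 W
    P_R4 = (0 - 6.974)²/27000 = 0.001801 W
    P_R5 = (0.07065 - 6.974)²/43000 = 0.001108 W
  P_total = P_R1 + P_R2 + P_R3 + P_R4 + P_R5 = 0.2857 W

Final answers:
1. V_1 = 0.07065 V
2. I_R2 = 0.02355 A
3. P_R3 = 0.002105 W
4. P_total = 0.2857 W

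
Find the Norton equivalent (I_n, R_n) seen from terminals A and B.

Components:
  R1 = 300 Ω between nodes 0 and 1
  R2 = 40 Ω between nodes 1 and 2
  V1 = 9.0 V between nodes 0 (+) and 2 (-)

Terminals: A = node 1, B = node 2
Find the Thévenin equivalent first; then I_n = V_th/R_th and R_n = R_th.
Step 1 — V_th is the open-circuit voltage V_A - V_B (nothing connected across the terminals).
Nodal analysis, taking node 2 as the 0 V reference.
Source V1 fixes V_0 = 9 V.
KCL at each unknown node (sum of currents leaving = 0; resistances in Ω):
  Node 1: (V_1 - 9)/300 + (V_1 - 0)/40 = 0
Collecting terms: 0.02833 × V_1 = 0.03  =>  V_1 = 1.059 V
V_th = V_1 - V_2 = 1.059 - 0 = 1.059 V
Step 2 — R_th: zero the source — replace V1 by a short circuit (node 2 merges into node 0) — and find the resistance seen between A (node 1) and B (node 0).
Reduce the network between node 1 (A) and node 0 (B) by series/parallel combination:
  Rp1 = R1 ‖ R2 (parallel, both between nodes 0 and 1) = 1/(1/300 + 1/40) = 35.29 Ω
R_th = 35.29 Ω
I_n = V_th/R_th = 1.059/35.29 = 0.03 A, and R_n = R_th = 35.29 Ω

Final answer: I_n = 0.03 A, R_n = 35.29 Ω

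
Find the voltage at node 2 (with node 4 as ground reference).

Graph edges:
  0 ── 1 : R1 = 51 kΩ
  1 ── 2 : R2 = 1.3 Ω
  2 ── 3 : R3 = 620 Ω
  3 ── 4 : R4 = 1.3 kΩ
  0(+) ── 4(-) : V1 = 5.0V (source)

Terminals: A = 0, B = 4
Nodal analysis, taking node 4 as the 0 V reference.
Source V1 fixes V_0 = 5 V.
KCL at each unknown node (sum of currents leaving = 0; resistances in Ω):
  Node 1: (V_1 - 5)/51000 + (V_1 - V_2)/1.3 = 0
  Node 2: (V_2 - V_1)/1.3 + (V_2 - V_3)/620 = 0
  Node 3: (V_3 - V_2)/620 + (V_3 - 0)/1300 = 0
Collecting terms (coefficients in siemens):
  0.7693·V_1 - 0.7692·V_2 = 0.00009804
  0.7708·V_2 - 0.7692·V_1 - 0.001613·V_3 = 0
  0.002382·V_3 - 0.001613·V_2 = 0
Solving these 3 simultaneous equations (Gaussian elimination) gives:
  V_1 = 0.1815 V, V_2 = 0.1814 V, V_3 = 0.1228 V
The requested potential is V_2 = 0.1814 V.

Final answer: V_2 = 0.1814 V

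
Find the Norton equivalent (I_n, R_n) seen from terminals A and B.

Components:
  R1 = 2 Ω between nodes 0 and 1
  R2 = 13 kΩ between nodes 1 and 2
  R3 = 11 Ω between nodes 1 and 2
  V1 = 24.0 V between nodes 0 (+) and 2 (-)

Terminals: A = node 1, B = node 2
Find the Thévenin equivalent first; then I_n = V_th/R_th and R_n = R_th.
Step 1 — V_th is the open-circuit voltage V_A - V_B (nothing connected across the terminals).
Nodal analysis, taking node 2 as the 0 V reference.
Source V1 fixes V_0 = 24 V.
KCL at each unknown node (sum of currents leaving = 0; resistances in Ω):
  Node 1: (V_1 - 24)/2 + (V_1 - 0)/13000 + (V_1 - 0)/11 = 0
Collecting terms: 0.591 × V_1 = 12  =>  V_1 = 20.31 V
V_th = V_1 - V_2 = 20.31 - 0 = 20.31 V
Step 2 — R_th: zero the source — replace V1 by a short circuit (node 2 merges into node 0) — and find the resistance seen between A (node 1) and B (node 0).
Reduce the network between node 1 (A) and node 0 (B) by series/parallel combination:
  Rp1 = R1 ‖ R2 ‖ R3 (parallel, all between nodes 0 and 1) = 1/(1/2 + 1/13000 + 1/11) = 1.692 Ω
R_th = 1.692 Ω
I_n = V_th/R_th = 20.31/1.692 = 12 A, and R_n = R_th = 1.692 Ω

Final answer: I_n = 12 A, R_n = 1.692 Ω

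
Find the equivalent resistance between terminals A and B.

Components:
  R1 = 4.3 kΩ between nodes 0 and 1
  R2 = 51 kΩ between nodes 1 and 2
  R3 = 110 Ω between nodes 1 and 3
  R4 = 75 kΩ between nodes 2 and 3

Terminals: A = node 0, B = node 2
Reduce the network between node 0 (A) and node 2 (B) by series/parallel combination:
  Rs1 = R3 + R4 (series, joined only at node 3) = 110 + 75000 = 75110 Ω
  Rp1 = R2 ‖ Rs1 (parallel, both between nodes 1 and 2) = 1/(1/51000 + 1/75110) = 30380 Ω
  Rs2 = R1 + Rp1 (series, joined only at node 1) = 4300 + 30380 = 34680 Ω
R_eq = 34.68 kΩ

Final answer: 34.68 kΩ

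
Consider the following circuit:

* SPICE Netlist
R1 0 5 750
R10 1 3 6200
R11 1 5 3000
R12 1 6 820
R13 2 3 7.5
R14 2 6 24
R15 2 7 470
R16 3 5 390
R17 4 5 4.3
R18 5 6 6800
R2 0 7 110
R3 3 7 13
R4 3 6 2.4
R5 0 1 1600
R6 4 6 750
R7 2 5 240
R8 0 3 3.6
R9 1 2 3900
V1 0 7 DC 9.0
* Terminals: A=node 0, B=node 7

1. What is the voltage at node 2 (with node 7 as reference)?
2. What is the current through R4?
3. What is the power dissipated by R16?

Nodal analysis, taking node 7 as the 0 V reference.
Source V1 fixes V_0 = 9 V.
KCL at each unknown node (sum of currents leaving = 0; resistances in Ω):
  Node 1: (V_1 - 9)/1600 + (V_1 - V_2)/3900 + (V_1 - V_3)/6200 + (V_1 - V_5)/3000 + (V_1 - V_6)/820 = 0
  Node 2: (V_2 - V_5)/240 + (V_2 - V_1)/3900 + (V_2 - V_3)/7.5 + (V_2 - V_6)/24 + (V_2 - 0)/470 = 0
  Node 3: (V_3 - 0)/13 + (V_3 - V_6)/2.4 + (V_3 - 9)/3.6 + (V_3 - V_1)/6200 + (V_3 - V_2)/7.5 + (V_3 - V_5)/390 = 0
  Node 4: (V_4 - V_6)/750 + (V_4 - V_5)/4.3 = 0
  Node 5: (V_5 - 9)/750 + (V_5 - V_2)/240 + (V_5 - V_1)/3000 + (V_5 - V_3)/390 + (V_5 - V_4)/4.3 + (V_5 - V_6)/6800 = 0
  Node 6: (V_6 - V_3)/2.4 + (V_6 - V_4)/750 + (V_6 - V_1)/820 + (V_6 - V_2)/24 + (V_6 - V_5)/6800 = 0
Collecting terms (coefficients in siemens):
  0.002596·V_1 - 0.0002564·V_2 - 0.0001613·V_3 - 0.0003333·V_5 - 0.00122·V_6 = 0.005625
  0.1816·V_2 - 0.0002564·V_1 - 0.1333·V_3 - 0.004167·V_5 - 0.04167·V_6 = 0
  0.9074·V_3 - 0.0001613·V_1 - 0.1333·V_2 - 0.002564·V_5 - 0.4167·V_6 = 2.5
  0.2339·V_4 - 0.2326·V_5 - 0.001333·V_6 = 0
  0.2411·V_5 - 0.0003333·V_1 - 0.004167·V_2 - 0.002564·V_3 - 0.2326·V_4 - 0.0001471·V_6 = 0.012
  0.461·V_6 - 0.00122·V_1 - 0.04167·V_2 - 0.4167·V_3 - 0.001333·V_4 - 0.0001471·V_5 = 0
Solving these 6 simultaneous equations (Gaussian elimination) gives:
  V_1 = 7.516 V, V_2 = 6.939 V, V_3 = 7.016 V, V_4 = 7.266 V
  V_5 = 7.267 V, V_6 = 7.011 V
Part 1:
  Read off the nodal solution: V_2 = 6.939 V
Part 2:
  I_R4 = (V_3 - V_6)/R4 = (7.016 - 7.011)/2.4 = 0.002007 A
  Magnitude: I_R4 = 0.002007 A
Part 3:
  I_R16 = (V_3 - V_5)/R16 = (7.016 - 7.267)/390 = -0.0006456 A
  P_R16 = I_R16² × R16 = (-0.0006456)² × 390 = 0.0001626 W

Final answers:
1. V_2 = 6.939 V
2. I_R4 = 0.002007 A
3. P_R16 = 0.0001626 W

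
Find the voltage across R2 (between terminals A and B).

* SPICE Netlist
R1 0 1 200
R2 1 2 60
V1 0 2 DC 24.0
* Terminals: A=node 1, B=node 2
R1 and R2 are in series across V1 (node 0 → node 1 → node 2), and the output A–B is taken across R2, so this is a voltage divider.
Series current: I = V1/(R1 + R2) = 24/(200 + 60) = 24/260 = 0.09231 A
V_R2 = I × R2 = V1 × R2/(R1 + R2) = 24 × 60/260 = 5.538 V

Final answer: 5.538 V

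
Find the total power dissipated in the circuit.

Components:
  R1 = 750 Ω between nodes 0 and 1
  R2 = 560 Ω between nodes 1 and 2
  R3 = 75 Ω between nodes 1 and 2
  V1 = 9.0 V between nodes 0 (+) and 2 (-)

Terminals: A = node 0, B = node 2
Nodal analysis, taking node 2 as the 0 V reference.
Source V1 fixes V_0 = 9 V.
KCL at each unknown node (sum of currents leaving = 0; resistances in Ω):
  Node 1: (V_1 - 9)/750 + (V_1 - 0)/560 + (V_1 - 0)/75 = 0
Collecting terms: 0.01645 × V_1 = 0.012  =>  V_1 = 0.7294 V
Power in each resistor, P = (ΔV)²/R:
  P_R1 = (9 - 0.7294)²/750 = 0.0912 W
  P_R2 = (0.7294 - 0)²/560 = 0.00095 W
  P_R3 = (0.7294 - 0)²/75 = 0.007093 W
P_total = P_R1 + P_R2 + P_R3 = 0.09925 W

Final answer: 0.09925 W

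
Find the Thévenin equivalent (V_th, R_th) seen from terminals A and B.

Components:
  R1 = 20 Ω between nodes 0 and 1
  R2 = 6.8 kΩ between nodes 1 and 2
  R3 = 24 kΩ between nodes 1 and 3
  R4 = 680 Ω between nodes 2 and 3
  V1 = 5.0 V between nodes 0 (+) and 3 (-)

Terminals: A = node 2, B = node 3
Step 1 — V_th is the open-circuit voltage V_A - V_B (nothing connected across the terminals).
Nodal analysis, taking node 3 as the 0 V reference.
Source V1 fixes V_0 = 5 V.
KCL at each unknown node (sum of currents leaving = 0; resistances in Ω):
  Node 1: (V_1 - 5)/20 + (V_1 - V_2)/6800 + (V_1 - 0)/24000 = 0
  Node 2: (V_2 - V_1)/6800 + (V_2 - 0)/680 = 0
Collecting terms (coefficients in siemens):
  0.05019·V_1 - 0.0001471·V_2 = 0.25
  0.001618·V_2 - 0.0001471·V_1 = 0
Determinant D = (0.05019)(0.001618) - (-0.0001471)(-0.0001471) = 0.00008117
V_1 = [(0.25)(0.001618) - (-0.0001471)(0)]/D = 4.983 V
V_2 = [(0.05019)(0) - (0.25)(-0.0001471)]/D = 0.453 V
V_th = V_2 - V_3 = 0.453 - 0 = 0.453 V
Step 2 — R_th: zero the source — replace V1 by a short circuit (node 3 merges into node 0) — and find the resistance seen between A (node 2) and B (node 0).
Reduce the network between node 2 (A) and node 0 (B) by series/parallel combination:
  Rp1 = R1 ‖ R3 (parallel, both between nodes 0 and 1) = 1/(1/20 + 1/24000) = 19.98 Ω
  Rs1 = R2 + Rp1 (series, joined only at node 1) = 6800 + 19.98 = 6820 Ω
  Rp2 = R4 ‖ Rs1 (parallel, both between nodes 0 and 2) = 1/(1/680 + 1/6820) = 618.3 Ω
R_th = 618.3 Ω

Final answer: V_th = 0.453 V, R_th = 618.3 Ω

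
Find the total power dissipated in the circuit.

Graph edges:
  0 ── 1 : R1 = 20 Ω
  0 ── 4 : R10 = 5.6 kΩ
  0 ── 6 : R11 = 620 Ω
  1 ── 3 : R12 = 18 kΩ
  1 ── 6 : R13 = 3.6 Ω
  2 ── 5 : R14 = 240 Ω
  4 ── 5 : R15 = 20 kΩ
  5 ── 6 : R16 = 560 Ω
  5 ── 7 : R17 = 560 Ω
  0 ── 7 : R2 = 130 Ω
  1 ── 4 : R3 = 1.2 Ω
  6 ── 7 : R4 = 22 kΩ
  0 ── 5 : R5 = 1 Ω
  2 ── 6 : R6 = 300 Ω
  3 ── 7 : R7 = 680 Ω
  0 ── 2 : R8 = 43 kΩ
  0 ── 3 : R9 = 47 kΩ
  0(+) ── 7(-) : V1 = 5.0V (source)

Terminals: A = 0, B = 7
Nodal analysis, taking node 7 as the 0 V reference.
Source V1 fixes V_0 = 5 V.
KCL at each unknown node (sum of currents leaving = 0; resistances in Ω):
  Node 1: (V_1 - 5)/20 + (V_1 - V_4)/1.2 + (V_1 - V_3)/18000 + (V_1 - V_6)/3.6 = 0
  Node 2: (V_2 - V_6)/300 + (V_2 - 5)/43000 + (V_2 - V_5)/240 = 0
  Node 3: (V_3 - 0)/680 + (V_3 - 5)/47000 + (V_3 - V_1)/18000 = 0
  Node 4: (V_4 - V_1)/1.2 + (V_4 - 5)/5600 + (V_4 - V_5)/20000 = 0
  Node 5: (V_5 - 5)/1 + (V_5 - V_2)/240 + (V_5 - V_4)/20000 + (V_5 - V_6)/560 + (V_5 - 0)/560 = 0
  Node 6: (V_6 - 0)/22000 + (V_6 - V_2)/300 + (V_6 - 5)/620 + (V_6 - V_1)/3.6 + (V_6 - V_5)/560 = 0
Collecting terms (coefficients in siemens):
  1.161·V_1 - 0.00005556·V_3 - 0.8333·V_4 - 0.2778·V_6 = 0.25
  0.007523·V_2 - 0.004167·V_5 - 0.003333·V_6 = 0.0001163
  0.001547·V_3 - 0.00005556·V_1 = 0.0001064
  0.8336·V_4 - 0.8333·V_1 - 0.00005·V_5 = 0.0008929
  1.008·V_5 - 0.004167·V_2 - 0.00005·V_4 - 0.001786·V_6 = 5
  0.2846·V_6 - 0.2778·V_1 - 0.003333·V_2 - 0.001786·V_5 = 0.008065
Solving these 6 simultaneous equations (Gaussian elimination) gives:
  V_1 = 4.991 V, V_2 = 4.991 V, V_3 = 0.2479 V, V_4 = 4.991 V
  V_5 = 4.991 V, V_6 = 4.99 V
Power in each resistor, P = (ΔV)²/R:
  P_R1 = (5 - 4.991)²/20 = 0.000004379 W
  P_R2 = (5 - 0)²/130 = 0.1923 W
  P_R3 = (4.991 - 4.991)²/1.2 = 0.000000000003438 W
  P_R4 = (4.99 - 0)²/22000 = 0.001132 W
  P_R5 = (5 - 4.991)²/1 = 0.00007951 W
  P_R6 = (4.991 - 4.99)²/300 = 0.000000001572 W
  P_R7 = (0.2479 - 0)²/680 = 0.00009039 W
  P_R8 = (5 - 4.991)²/43000 = 0.000000002061 W
  P_R9 = (5 - 0.2479)²/47000 = 0.0004805 W
  P_R10 = (5 - 4.991)²/5600 = 0.00000001563 W
  P_R11 = (5 - 4.99)²/620 = 0.0000001645 W
  P_R12 = (4.991 - 0.2479)²/18000 = 0.00125 W
  P_R13 = (4.991 - 4.99)²/3.6 = 0.0000001529 W
  P_R14 = (4.991 - 4.991)²/240 = 0.000000001028 W
  P_R15 = (4.991 - 4.991)²/20000 = 0.000000000009652 W
  P_R16 = (4.991 - 4.99)²/560 = 0.000000002501 W
  P_R17 = (4.991 - 0)²/560 = 0.04448 W
P_total = P_R1 + P_R2 + P_R3 + P_R4 + P_R5 + P_R6 + P_R7 + P_R8 + P_R9 + P_R10 + P_R11 + P_R12 + P_R13 + P_R14 + P_R15 + P_R16 + P_R17 = 0.2398 W

Final answer: 0.2398 W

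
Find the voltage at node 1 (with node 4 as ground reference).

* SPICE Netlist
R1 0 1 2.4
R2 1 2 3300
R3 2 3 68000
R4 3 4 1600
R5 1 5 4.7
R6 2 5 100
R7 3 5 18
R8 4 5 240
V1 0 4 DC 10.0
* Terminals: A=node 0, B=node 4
Nodal analysis, taking node 4 as the 0 V reference.
Source V1 fixes V_0 = 10 V.
KCL at each unknown node (sum of currents leaving = 0; resistances in Ω):
  Node 1: (V_1 - 10)/2.4 + (V_1 - V_2)/3300 + (V_1 - V_5)/4.7 = 0
  Node 2: (V_2 - V_1)/3300 + (V_2 - V_3)/68000 + (V_2 - V_5)/100 = 0
  Node 3: (V_3 - V_2)/68000 + (V_3 - 0)/1600 + (V_3 - V_5)/18 = 0
  Node 5: (V_5 - V_1)/4.7 + (V_5 - V_2)/100 + (V_5 - V_3)/18 + (V_5 - 0)/240 = 0
Collecting terms (coefficients in siemens):
  0.6297·V_1 - 0.000303·V_2 - 0.2128·V_5 = 4.167
  0.01032·V_2 - 0.000303·V_1 - 0.00001471·V_3 - 0.01·V_5 = 0
  0.0562·V_3 - 0.00001471·V_2 - 0.05556·V_5 = 0
  0.2825·V_5 - 0.2128·V_1 - 0.01·V_2 - 0.05556·V_3 = 0
Solving these 4 simultaneous equations (Gaussian elimination) gives:
  V_1 = 9.889 V, V_2 = 9.678 V, V_3 = 9.564 V, V_5 = 9.672 V
The requested potential is V_1 = 9.889 V.

Final answer: V_1 = 9.889 V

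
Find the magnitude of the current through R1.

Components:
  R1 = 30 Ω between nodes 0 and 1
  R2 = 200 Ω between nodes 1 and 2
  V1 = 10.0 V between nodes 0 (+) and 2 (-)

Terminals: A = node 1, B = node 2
Nodal analysis, taking node 2 as the 0 V reference.
Source V1 fixes V_0 = 10 V.
KCL at each unknown node (sum of currents leaving = 0; resistances in Ω):
  Node 1: (V_1 - 10)/30 + (V_1 - 0)/200 = 0
Collecting terms: 0.03833 × V_1 = 0.3333  =>  V_1 = 8.696 V
I_R1 = (V_0 - V_1)/R1 = (10 - 8.696)/30 = 0.04348 A
|I_R1| = 0.04348 A

Final answer: |I_R1| = 0.04348 A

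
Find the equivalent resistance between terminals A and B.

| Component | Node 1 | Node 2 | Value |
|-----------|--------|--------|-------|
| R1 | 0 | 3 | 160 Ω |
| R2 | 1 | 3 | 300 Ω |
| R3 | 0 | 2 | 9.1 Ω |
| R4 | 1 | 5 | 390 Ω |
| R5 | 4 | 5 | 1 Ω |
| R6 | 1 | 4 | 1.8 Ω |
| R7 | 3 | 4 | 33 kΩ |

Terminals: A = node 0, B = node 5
The network is not a plain series/parallel combination. Inject a 1 A test current into terminal A (node 0) and return it from terminal B (node 5); then R_eq = V_A / (1 A).
Nodal analysis, taking node 5 as the 0 V reference.
Current source I_test pushes 1 A into node 0 and draws it out of node 5.
KCL at each unknown node (sum of currents leaving = 0; resistances in Ω):
  Node 0: (V_0 - V_3)/160 + (V_0 - V_2)/9.1 - 1 = 0
  Node 1: (V_1 - V_3)/300 + (V_1 - 0)/390 + (V_1 - V_4)/1.8 = 0
  Node 2: (V_2 - V_0)/9.1 = 0
  Node 3: (V_3 - V_0)/160 + (V_3 - V_1)/300 + (V_3 - V_4)/33000 = 0
  Node 4: (V_4 - V_1)/1.8 + (V_4 - V_3)/33000 + (V_4 - 0)/1 = 0
Collecting terms (coefficients in siemens):
  0.1161·V_0 - 0.1099·V_2 - 0.00625·V_3 = 1
  0.5615·V_1 - 0.003333·V_3 - 0.5556·V_4 = 0
  0.1099·V_2 - 0.1099·V_0 = 0
  0.009614·V_3 - 0.00625·V_0 - 0.003333·V_1 - 0.0000303·V_4 = 0
  1.556·V_4 - 0.5556·V_1 - 0.0000303·V_3 = 0
Solving these 5 simultaneous equations (Gaussian elimination) gives:
  V_0 = 460 V, V_1 = 2.764 V, V_2 = 460 V, V_3 = 300 V
  V_4 = 0.9929 V
R_eq = V_0 / 1 A = 460 Ω

Final answer: 460 Ω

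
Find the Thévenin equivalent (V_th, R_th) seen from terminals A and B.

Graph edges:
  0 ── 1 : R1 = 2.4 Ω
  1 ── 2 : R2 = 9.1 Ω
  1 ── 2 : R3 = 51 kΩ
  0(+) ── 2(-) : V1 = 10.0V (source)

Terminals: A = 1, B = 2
Step 1 — V_th is the open-circuit voltage V_A - V_B (nothing connected across the terminals).
Nodal analysis, taking node 2 as the 0 V reference.
Source V1 fixes V_0 = 10 V.
KCL at each unknown node (sum of currents leaving = 0; resistances in Ω):
  Node 1: (V_1 - 10)/2.4 + (V_1 - 0)/9.1 + (V_1 - 0)/51000 = 0
Collecting terms: 0.5266 × V_1 = 4.167  =>  V_1 = 7.913 V
V_th = V_1 - V_2 = 7.913 - 0 = 7.913 V
Step 2 — R_th: zero the source — replace V1 by a short circuit (node 2 merges into node 0) — and find the resistance seen between A (node 1) and B (node 0).
Reduce the network between node 1 (A) and node 0 (B) by series/parallel combination:
  Rp1 = R1 ‖ R2 ‖ R3 (parallel, all between nodes 0 and 1) = 1/(1/2.4 + 1/9.1 + 1/51000) = 1.899 Ω
R_th = 1.899 Ω

Final answer: V_th = 7.913 V, R_th = 1.899 Ω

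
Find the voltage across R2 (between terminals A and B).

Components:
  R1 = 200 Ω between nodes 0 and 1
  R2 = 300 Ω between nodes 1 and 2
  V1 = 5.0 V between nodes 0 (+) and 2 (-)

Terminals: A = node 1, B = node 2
R1 and R2 are in series across V1 (node 0 → node 1 → node 2), and the output A–B is taken across R2, so this is a voltage divider.
Series current: I = V1/(R1 + R2) = 5/(200 + 300) = 5/500 = 0.01 A
V_R2 = I × R2 = V1 × R2/(R1 + R2) = 5 × 300/500 = 3 V

Final answer: 3 V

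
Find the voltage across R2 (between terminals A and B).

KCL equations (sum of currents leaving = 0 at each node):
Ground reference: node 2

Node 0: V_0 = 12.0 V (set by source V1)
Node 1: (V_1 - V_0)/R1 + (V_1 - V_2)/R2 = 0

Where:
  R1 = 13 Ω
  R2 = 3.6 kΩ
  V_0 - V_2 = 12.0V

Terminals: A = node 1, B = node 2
R1 and R2 are in series across V1 (node 0 → node 1 → node 2), and the output A–B is taken across R2, so this is a voltage divider.
Series current: I = V1/(R1 + R2) = 12/(13 + 3600) = 12/3613 = 0.003321 A
V_R2 = I × R2 = V1 × R2/(R1 + R2) = 12 × 3600/3613 = 11.96 V

Final answer: 11.96 V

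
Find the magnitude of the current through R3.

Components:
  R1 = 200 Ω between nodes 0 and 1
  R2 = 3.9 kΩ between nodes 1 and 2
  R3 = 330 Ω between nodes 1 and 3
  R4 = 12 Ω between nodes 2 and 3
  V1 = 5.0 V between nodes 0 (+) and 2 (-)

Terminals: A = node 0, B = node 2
Nodal analysis, taking node 2 as the 0 V reference.
Source V1 fixes V_0 = 5 V.
KCL at each unknown node (sum of currents leaving = 0; resistances in Ω):
  Node 1: (V_1 - 5)/200 + (V_1 - 0)/3900 + (V_1 - V_3)/330 = 0
  Node 3: (V_3 - V_1)/330 + (V_3 - 0)/12 = 0
Collecting terms (coefficients in siemens):
  0.008287·V_1 - 0.00303·V_3 = 0.025
  0.08636·V_3 - 0.00303·V_1 = 0
Determinant D = (0.008287)(0.08636) - (-0.00303)(-0.00303) = 0.0007065
V_1 = [(0.025)(0.08636) - (-0.00303)(0)]/D = 3.056 V
V_3 = [(0.008287)(0) - (0.025)(-0.00303)]/D = 0.1072 V
I_R3 = (V_1 - V_3)/R3 = (3.056 - 0.1072)/330 = 0.008936 A
|I_R3| = 0.008936 A

Final answer: |I_R3| = 0.008936 A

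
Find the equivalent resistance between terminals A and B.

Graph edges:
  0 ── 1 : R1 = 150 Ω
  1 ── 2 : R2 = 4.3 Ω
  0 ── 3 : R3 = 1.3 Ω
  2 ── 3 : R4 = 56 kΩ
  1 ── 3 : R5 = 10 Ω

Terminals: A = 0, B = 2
The network is not a plain series/parallel combination. Inject a 1 A test current into terminal A (node 0) and return it from terminal B (node 2); then R_eq = V_A / (1 A).
Nodal analysis, taking node 2 as the 0 V reference.
Current source I_test pushes 1 A into node 0 and draws it out of node 2.
KCL at each unknown node (sum of currents leaving = 0; resistances in Ω):
  Node 0: (V_0 - V_1)/150 + (V_0 - V_3)/1.3 - 1 = 0
  Node 1: (V_1 - V_0)/150 + (V_1 - 0)/4.3 + (V_1 - V_3)/10 = 0
  Node 3: (V_3 - V_0)/1.3 + (V_3 - V_1)/10 + (V_3 - 0)/56000 = 0
Collecting terms (coefficients in siemens):
  0.7759·V_0 - 0.006667·V_1 - 0.7692·V_3 = 1
  0.3392·V_1 - 0.006667·V_0 - 0.1·V_3 = 0
  0.8692·V_3 - 0.7692·V_0 - 0.1·V_1 = 0
Solving these 3 simultaneous equations (Gaussian elimination) gives:
  V_0 = 14.81 V, V_1 = 4.299 V, V_3 = 13.6 V
R_eq = V_0 / 1 A = 14.81 Ω

Final answer: 14.81 Ω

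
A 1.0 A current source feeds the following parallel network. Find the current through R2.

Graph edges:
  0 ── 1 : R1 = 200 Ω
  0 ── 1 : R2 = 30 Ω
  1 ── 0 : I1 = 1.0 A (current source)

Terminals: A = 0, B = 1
All resistors sit directly between nodes 0 and 1, so they are in parallel and share one voltage V; the full source current 1 A splits among them.
1/R_par = 1/200 + 1/30 = 0.03833 S  =>  R_par = 26.09 Ω
V = I × R_par = 1 × 26.09 = 26.09 V
I_R2 = V/R2 = 26.09/30 = 0.8696 A

Final answer: 0.8696 A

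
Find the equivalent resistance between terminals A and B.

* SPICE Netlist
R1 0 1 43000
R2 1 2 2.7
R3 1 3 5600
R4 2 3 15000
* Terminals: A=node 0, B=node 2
Reduce the network between node 0 (A) and node 2 (B) by series/parallel combination:
  Rs1 = R3 + R4 (series, joined only at node 3) = 5600 + 15000 = 20600 Ω
  Rp1 = R2 ‖ Rs1 (parallel, both between nodes 1 and 2) = 1/(1/2.7 + 1/20600) = 2.7 Ω
  Rs2 = R1 + Rp1 (series, joined only at node 1) = 43000 + 2.7 = 43000 Ω
R_eq = 43 kΩ

Final answer: 43 kΩ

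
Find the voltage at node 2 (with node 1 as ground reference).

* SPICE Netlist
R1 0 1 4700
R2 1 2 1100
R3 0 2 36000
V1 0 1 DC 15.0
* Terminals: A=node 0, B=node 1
Nodal analysis, taking node 1 as the 0 V reference.
Source V1 fixes V_0 = 15 V.
KCL at each unknown node (sum of currents leaving = 0; resistances in Ω):
  Node 2: (V_2 - 0)/1100 + (V_2 - 15)/36000 = 0
Collecting terms: 0.0009369 × V_2 = 0.0004167  =>  V_2 = 0.4447 V
The requested potential is V_2 = 0.4447 V.

Final answer: V_2 = 0.4447 V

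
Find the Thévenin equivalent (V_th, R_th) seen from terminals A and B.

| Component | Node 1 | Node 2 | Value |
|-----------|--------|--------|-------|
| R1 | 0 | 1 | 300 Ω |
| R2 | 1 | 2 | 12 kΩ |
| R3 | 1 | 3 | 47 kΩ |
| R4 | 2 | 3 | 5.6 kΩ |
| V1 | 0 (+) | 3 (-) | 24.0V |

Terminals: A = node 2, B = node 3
Step 1 — V_th is the open-circuit voltage V_A - V_B (nothing connected across the terminals).
Nodal analysis, taking node 3 as the 0 V reference.
Source V1 fixes V_0 = 24 V.
KCL at each unknown node (sum of currents leaving = 0; resistances in Ω):
  Node 1: (V_1 - 24)/300 + (V_1 - V_2)/12000 + (V_1 - 0)/47000 = 0
  Node 2: (V_2 - V_1)/12000 + (V_2 - 0)/5600 = 0
Collecting terms (coefficients in siemens):
  0.003438·V_1 - 0.00008333·V_2 = 0.08
  0.0002619·V_2 - 0.00008333·V_1 = 0
Determinant D = (0.003438)(0.0002619) - (-0.00008333)(-0.00008333) = 0.0000008935
V_1 = [(0.08)(0.0002619) - (-0.00008333)(0)]/D = 23.45 V
V_2 = [(0.003438)(0) - (0.08)(-0.00008333)]/D = 7.462 V
V_th = V_2 - V_3 = 7.462 - 0 = 7.462 V
Step 2 — R_th: zero the source — replace V1 by a short circuit (node 3 merges into node 0) — and find the resistance seen between A (node 2) and B (node 0).
Reduce the network between node 2 (A) and node 0 (B) by series/parallel combination:
  Rp1 = R1 ‖ R3 (parallel, both between nodes 0 and 1) = 1/(1/300 + 1/47000) = 298.1 Ω
  Rs1 = R2 + Rp1 (series, joined only at node 1) = 12000 + 298.1 = 12300 Ω
  Rp2 = R4 ‖ Rs1 (parallel, both between nodes 0 and 2) = 1/(1/5600 + 1/12300) = 3848 Ω
R_th = 3.848 kΩ

Final answer: V_th = 7.462 V, R_th = 3.848 kΩ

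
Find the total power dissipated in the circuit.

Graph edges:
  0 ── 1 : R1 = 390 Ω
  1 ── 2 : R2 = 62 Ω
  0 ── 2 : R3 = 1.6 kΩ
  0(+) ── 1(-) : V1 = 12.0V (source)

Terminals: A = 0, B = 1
Nodal analysis, taking node 1 as the 0 V reference.
Source V1 fixes V_0 = 12 V.
KCL at each unknown node (sum of currents leaving = 0; resistances in Ω):
  Node 2: (V_2 - 0)/62 + (V_2 - 12)/1600 = 0
Collecting terms: 0.01675 × V_2 = 0.0075  =>  V_2 = 0.4477 V
Power in each resistor, P = (ΔV)²/R:
  P_R1 = (12 - 0)²/390 = 0.3692 W
  P_R2 = (0 - 0.4477)²/62 = 0.003232 W
  P_R3 = (12 - 0.4477)²/1600 = 0.08341 W
P_total = P_R1 + P_R2 + P_R3 = 0.4559 W

Final answer: 0.4559 W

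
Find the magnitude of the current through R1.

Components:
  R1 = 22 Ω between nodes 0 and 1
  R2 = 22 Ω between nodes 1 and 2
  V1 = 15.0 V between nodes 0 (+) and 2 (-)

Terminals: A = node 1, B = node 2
Nodal analysis, taking node 2 as the 0 V reference.
Source V1 fixes V_0 = 15 V.
KCL at each unknown node (sum of currents leaving = 0; resistances in Ω):
  Node 1: (V_1 - 15)/22 + (V_1 - 0)/22 = 0
Collecting terms: 0.09091 × V_1 = 0.6818  =>  V_1 = 7.5 V
I_R1 = (V_0 - V_1)/R1 = (15 - 7.5)/22 = 0.3409 A
|I_R1| = 0.3409 A

Final answer: |I_R1| = 0.3409 A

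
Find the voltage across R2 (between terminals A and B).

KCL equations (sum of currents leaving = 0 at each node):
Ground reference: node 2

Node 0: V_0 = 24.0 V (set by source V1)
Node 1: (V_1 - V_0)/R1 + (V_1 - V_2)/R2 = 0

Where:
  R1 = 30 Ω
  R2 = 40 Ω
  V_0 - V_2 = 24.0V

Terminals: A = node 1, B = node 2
R1 and R2 are in series across V1 (node 0 → node 1 → node 2), and the output A–B is taken across R2, so this is a voltage divider.
Series current: I = V1/(R1 + R2) = 24/(30 + 40) = 24/70 = 0.3429 A
V_R2 = I × R2 = V1 × R2/(R1 + R2) = 24 × 40/70 = 13.71 V

Final answer: 13.71 V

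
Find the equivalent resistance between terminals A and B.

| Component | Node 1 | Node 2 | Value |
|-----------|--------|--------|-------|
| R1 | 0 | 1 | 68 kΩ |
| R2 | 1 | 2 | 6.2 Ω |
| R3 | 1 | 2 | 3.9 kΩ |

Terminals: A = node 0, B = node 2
Reduce the network between node 0 (A) and node 2 (B) by series/parallel combination:
  Rp1 = R2 ‖ R3 (parallel, both between nodes 1 and 2) = 1/(1/6.2 + 1/3900) = 6.19 Ω
  Rs1 = R1 + Rp1 (series, joined only at node 1) = 68000 + 6.19 = 68010 Ω
R_eq = 68.01 kΩ

Final answer: 68.01 kΩ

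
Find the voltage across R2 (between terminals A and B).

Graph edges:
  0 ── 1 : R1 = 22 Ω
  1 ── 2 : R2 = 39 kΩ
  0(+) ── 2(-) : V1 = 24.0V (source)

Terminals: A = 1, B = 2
R1 and R2 are in series across V1 (node 0 → node 1 → node 2), and the output A–B is taken across R2, so this is a voltage divider.
Series current: I = V1/(R1 + R2) = 24/(22 + 39000) = 24/39020 = 0.000615 A
V_R2 = I × R2 = V1 × R2/(R1 + R2) = 24 × 39000/39020 = 23.99 V

Final answer: 23.99 V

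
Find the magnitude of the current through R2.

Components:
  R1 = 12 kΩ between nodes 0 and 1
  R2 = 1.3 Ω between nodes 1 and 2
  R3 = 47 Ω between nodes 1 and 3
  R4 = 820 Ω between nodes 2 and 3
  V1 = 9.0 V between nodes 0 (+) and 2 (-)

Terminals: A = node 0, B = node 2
Nodal analysis, taking node 2 as the 0 V reference.
Source V1 fixes V_0 = 9 V.
KCL at each unknown node (sum of currents leaving = 0; resistances in Ω):
  Node 1: (V_1 - 9)/12000 + (V_1 - 0)/1.3 + (V_1 - V_3)/47 = 0
  Node 3: (V_3 - V_1)/47 + (V_3 - 0)/820 = 0
Collecting terms (coefficients in siemens):
  0.7906·V_1 - 0.02128·V_3 = 0.00075
  0.0225·V_3 - 0.02128·V_1 = 0
Determinant D = (0.7906)(0.0225) - (-0.02128)(-0.02128) = 0.01733
V_1 = [(0.00075)(0.0225) - (-0.02128)(0)]/D = 0.0009734 V
V_3 = [(0.7906)(0) - (0.00075)(-0.02128)]/D = 0.0009207 V
I_R2 = (V_1 - V_2)/R2 = (0.0009734 - 0)/1.3 = 0.0007488 A
|I_R2| = 0.0007488 A

Final answer: |I_R2| = 0.0007488 A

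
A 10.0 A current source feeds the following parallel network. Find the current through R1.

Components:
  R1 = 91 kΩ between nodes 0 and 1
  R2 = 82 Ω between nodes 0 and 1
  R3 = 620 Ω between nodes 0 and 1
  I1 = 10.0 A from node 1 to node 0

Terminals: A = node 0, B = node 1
All resistors sit directly between nodes 0 and 1, so they are in parallel and share one voltage V; the full source current 10 A splits among them.
1/R_par = 1/91000 + 1/82 + 1/620 = 0.01382 S  =>  R_par = 72.36 Ω
V = I × R_par = 10 × 72.36 = 723.6 V
I_R1 = V/R1 = 723.6/91000 = 0.007952 A

Final answer: 0.007952 A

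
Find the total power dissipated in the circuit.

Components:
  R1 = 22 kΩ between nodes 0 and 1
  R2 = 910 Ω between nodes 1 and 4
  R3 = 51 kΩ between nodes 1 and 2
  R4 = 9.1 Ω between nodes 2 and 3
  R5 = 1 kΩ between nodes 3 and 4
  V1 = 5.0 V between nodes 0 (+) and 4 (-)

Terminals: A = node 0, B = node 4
Nodal analysis, taking node 4 as the 0 V reference.
Source V1 fixes V_0 = 5 V.
KCL at each unknown node (sum of currents leaving = 0; resistances in Ω):
  Node 1: (V_1 - 5)/22000 + (V_1 - 0)/910 + (V_1 - V_2)/51000 = 0
  Node 2: (V_2 - V_1)/51000 + (V_2 - V_3)/9.1 = 0
  Node 3: (V_3 - V_2)/9.1 + (V_3 - 0)/1000 = 0
Collecting terms (coefficients in siemens):
  0.001164·V_1 - 0.00001961·V_2 = 0.0002273
  0.1099·V_2 - 0.00001961·V_1 - 0.1099·V_3 = 0
  0.1109·V_3 - 0.1099·V_2 = 0
Solving these 3 simultaneous equations (Gaussian elimination) gives:
  V_1 = 0.1953 V, V_2 = 0.00379 V, V_3 = 0.003756 V
Power in each resistor, P = (ΔV)²/R:
  P_R1 = (5 - 0.1953)²/22000 = 0.001049 W
  P_R2 = (0.1953 - 0)²/910 = 0.00004192 W
  P_R3 = (0.1953 - 0.00379)²/51000 = 0.0000007193 W
  P_R4 = (0.00379 - 0.003756)²/9.1 = 0.0000000001283 W
  P_R5 = (0.003756 - 0)²/1000 = 0.0000000141 W
P_total = P_R1 + P_R2 + P_R3 + P_R4 + P_R5 = 0.001092 W

Final answer: 0.001092 W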